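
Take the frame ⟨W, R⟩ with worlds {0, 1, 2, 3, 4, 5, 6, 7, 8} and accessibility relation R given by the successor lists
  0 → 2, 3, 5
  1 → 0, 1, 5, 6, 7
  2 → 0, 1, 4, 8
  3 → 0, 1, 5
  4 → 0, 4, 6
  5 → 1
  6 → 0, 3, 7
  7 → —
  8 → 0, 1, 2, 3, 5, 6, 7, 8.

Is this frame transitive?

No

Transitive: no — 0 R 2 and 2 R 1, but not 0 R 1.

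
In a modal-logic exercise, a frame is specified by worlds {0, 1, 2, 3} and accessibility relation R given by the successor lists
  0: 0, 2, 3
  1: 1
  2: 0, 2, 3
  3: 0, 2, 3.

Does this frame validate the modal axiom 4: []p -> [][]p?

Yes

Axiom 4 corresponds to the accessibility relation being transitive.
Transitive: yes — every two-step R-path is closed by a direct edge.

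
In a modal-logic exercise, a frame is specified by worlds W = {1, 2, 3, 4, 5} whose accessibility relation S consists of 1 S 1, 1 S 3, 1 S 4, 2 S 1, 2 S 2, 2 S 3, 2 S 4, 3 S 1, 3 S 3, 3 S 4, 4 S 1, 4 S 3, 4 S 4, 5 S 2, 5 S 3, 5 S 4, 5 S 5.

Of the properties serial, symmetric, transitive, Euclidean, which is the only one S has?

serial

Serial: yes — every world has a successor (e.g. 1 S 1).
Symmetric: no — 2 S 1 but not 1 S 2.
Transitive: no — 5 S 2 and 2 S 1, but not 5 S 1.
Euclidean: no — 5 S 3 and 5 S 2, but not 3 S 2.
Only serial holds.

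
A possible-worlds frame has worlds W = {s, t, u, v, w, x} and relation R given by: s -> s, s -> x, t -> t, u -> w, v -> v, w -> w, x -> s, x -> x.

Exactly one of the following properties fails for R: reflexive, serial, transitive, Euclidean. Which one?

reflexive

Reflexive: no — u is not related to itself.
Serial: yes — every world has a successor (e.g. s R s).
Transitive: yes — every two-step R-path is closed by a direct edge.
Euclidean: yes — any two successors of a common world are R-related.
Only reflexive fails.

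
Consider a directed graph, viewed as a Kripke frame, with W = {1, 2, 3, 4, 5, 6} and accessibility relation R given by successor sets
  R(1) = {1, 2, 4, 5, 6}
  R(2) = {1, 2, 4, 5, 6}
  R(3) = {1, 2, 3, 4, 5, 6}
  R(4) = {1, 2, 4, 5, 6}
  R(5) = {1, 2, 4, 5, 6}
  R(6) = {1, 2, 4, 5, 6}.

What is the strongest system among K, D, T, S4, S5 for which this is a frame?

S4

Serial (axiom D): yes — every world has a successor (e.g. 1 R 1).
Reflexive (axiom T): yes — every world is R-related to itself.
Transitive (axiom 4): yes — every two-step R-path is closed by a direct edge.
Euclidean (axiom 5): no — 3 R 1 and 3 R 3, but not 1 R 3.
So F validates K, D, T, S4; S5 would additionally require R to be Euclidean. The strongest is S4.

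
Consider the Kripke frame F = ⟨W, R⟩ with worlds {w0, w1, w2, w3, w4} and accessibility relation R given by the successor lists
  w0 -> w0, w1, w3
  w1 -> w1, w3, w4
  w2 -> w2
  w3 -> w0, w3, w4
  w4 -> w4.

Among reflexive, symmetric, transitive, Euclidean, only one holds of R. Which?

reflexive

Reflexive: yes — every world is R-related to itself.
Symmetric: no — w0 R w1 but not w1 R w0.
Transitive: no — w0 R w1 and w1 R w4, but not w0 R w4.
Euclidean: no — w0 R w3 and w0 R w1, but not w3 R w1.
Only reflexive holds.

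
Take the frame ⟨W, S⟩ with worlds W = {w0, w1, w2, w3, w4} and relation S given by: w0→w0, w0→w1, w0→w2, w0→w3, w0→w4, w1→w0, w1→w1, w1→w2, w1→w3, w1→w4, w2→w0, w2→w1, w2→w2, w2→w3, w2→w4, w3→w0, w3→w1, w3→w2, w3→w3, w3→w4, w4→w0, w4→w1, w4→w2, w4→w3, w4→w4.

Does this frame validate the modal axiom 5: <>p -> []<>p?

Axiom 5 corresponds to the accessibility relation being Euclidean.
Euclidean: yes — any two successors of a common world are S-related.

Yes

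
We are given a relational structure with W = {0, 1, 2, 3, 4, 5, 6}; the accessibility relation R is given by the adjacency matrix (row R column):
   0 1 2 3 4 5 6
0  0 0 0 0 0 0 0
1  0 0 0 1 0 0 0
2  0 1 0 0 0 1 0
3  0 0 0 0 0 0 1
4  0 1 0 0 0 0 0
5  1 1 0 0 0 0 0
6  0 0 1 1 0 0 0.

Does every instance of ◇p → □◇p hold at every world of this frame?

The schema 5 characterises exactly the Euclidean frames.
Euclidean: no — 2 R 1 and 2 R 5, but not 1 R 5.

No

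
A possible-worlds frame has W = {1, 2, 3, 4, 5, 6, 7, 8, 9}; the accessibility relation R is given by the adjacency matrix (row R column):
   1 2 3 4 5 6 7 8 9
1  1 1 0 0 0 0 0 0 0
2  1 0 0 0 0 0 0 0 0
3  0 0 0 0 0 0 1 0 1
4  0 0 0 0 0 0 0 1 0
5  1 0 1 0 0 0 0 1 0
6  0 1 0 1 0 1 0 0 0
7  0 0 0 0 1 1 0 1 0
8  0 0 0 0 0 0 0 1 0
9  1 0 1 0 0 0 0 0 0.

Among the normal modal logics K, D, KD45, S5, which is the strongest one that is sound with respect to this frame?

Serial (axiom D): yes — every world has a successor (e.g. 1 R 1).
Euclidean (axiom 5): no — 3 R 7 and 3 R 9, but not 7 R 9.
Transitive (axiom 4): no — 3 R 7 and 7 R 5, but not 3 R 5.
Reflexive (axiom T): no — 2 is not related to itself.
So F validates K, D; KD45 would additionally require R to be Euclidean and transitive. The strongest is D.

D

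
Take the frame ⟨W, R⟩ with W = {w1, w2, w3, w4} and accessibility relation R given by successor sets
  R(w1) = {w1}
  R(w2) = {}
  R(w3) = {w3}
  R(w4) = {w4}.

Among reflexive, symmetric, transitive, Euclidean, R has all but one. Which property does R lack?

Reflexive: no — w2 is not related to itself.
Symmetric: yes — every pair in R has its reverse in R.
Transitive: yes — every two-step R-path is closed by a direct edge.
Euclidean: yes — any two successors of a common world are R-related.
Only reflexive fails.

reflexive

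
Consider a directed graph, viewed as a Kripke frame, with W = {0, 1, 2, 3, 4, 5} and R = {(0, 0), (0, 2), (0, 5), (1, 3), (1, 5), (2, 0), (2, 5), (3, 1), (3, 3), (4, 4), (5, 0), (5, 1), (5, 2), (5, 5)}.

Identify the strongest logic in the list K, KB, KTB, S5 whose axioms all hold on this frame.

Symmetric (axiom B): yes — every pair in R has its reverse in R.
Reflexive (axiom T): no — 1 is not related to itself.
Euclidean (axiom 5): no — 1 R 3 and 1 R 5, but not 3 R 5.
So F validates K, KB; KTB would additionally require R to be reflexive. The strongest is KB.

KB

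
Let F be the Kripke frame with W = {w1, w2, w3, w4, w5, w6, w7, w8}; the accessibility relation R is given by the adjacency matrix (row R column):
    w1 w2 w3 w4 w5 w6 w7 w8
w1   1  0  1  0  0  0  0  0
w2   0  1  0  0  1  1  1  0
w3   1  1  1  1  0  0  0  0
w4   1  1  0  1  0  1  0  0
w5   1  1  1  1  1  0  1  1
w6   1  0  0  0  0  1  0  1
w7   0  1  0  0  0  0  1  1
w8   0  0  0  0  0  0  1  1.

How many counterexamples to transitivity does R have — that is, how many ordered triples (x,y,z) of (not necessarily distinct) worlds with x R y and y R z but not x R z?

24

Enumerating: (w1,w3,w2), (w1,w3,w4), (w2,w5,w1), (w2,w5,w3), (w2,w5,w4), (w2,w5,w8), (w2,w6,w1), (w2,w6,w8), (w2,w7,w8), (w3,w2,w5), (w3,w2,w6), (w3,w2,w7), … and 12 more.
Total: 24.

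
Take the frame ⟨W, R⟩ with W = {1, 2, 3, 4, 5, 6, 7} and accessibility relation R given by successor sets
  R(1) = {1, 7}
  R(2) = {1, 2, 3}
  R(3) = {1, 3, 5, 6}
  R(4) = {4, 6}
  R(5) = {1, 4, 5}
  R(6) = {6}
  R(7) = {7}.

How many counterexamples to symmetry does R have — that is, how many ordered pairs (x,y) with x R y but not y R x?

Enumerating: (1,7), (2,1), (2,3), (3,1), (3,5), (3,6), (4,6), (5,1), (5,4).

9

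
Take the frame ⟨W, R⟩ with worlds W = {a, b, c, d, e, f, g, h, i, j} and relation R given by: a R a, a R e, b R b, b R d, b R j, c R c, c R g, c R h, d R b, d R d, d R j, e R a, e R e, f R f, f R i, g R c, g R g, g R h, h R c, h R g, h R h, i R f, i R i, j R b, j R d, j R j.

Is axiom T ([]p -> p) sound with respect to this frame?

Yes

The schema T characterises exactly the reflexive frames.
Reflexive: yes — every world is R-related to itself.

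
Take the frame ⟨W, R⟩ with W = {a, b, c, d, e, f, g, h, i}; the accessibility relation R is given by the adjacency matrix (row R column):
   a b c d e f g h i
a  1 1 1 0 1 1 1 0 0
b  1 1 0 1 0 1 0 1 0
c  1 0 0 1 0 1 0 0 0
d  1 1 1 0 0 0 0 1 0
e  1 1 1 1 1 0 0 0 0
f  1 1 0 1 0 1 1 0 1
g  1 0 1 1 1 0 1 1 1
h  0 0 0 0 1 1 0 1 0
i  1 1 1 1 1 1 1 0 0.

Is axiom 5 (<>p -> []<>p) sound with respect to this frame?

No

By correspondence theory, 5 is valid on a frame iff R is Euclidean.
Euclidean: no — a R b and a R c, but not b R c.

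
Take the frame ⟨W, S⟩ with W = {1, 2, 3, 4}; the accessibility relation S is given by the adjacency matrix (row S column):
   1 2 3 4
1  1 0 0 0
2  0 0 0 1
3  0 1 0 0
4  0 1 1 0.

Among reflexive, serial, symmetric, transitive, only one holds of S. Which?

Reflexive: no — 2 is not related to itself.
Serial: yes — every world has a successor (e.g. 1 S 1).
Symmetric: no — 3 S 2 but not 2 S 3.
Transitive: no — 2 S 4 and 4 S 3, but not 2 S 3.
Only serial holds.

serial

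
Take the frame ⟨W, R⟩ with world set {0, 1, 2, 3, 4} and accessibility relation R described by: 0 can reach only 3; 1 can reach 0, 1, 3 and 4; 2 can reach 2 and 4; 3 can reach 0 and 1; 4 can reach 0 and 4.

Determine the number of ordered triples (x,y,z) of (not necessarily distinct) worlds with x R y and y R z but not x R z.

Enumerating: (0,3,0), (0,3,1), (2,4,0), (3,0,3), (3,1,3), (3,1,4), (4,0,3).

7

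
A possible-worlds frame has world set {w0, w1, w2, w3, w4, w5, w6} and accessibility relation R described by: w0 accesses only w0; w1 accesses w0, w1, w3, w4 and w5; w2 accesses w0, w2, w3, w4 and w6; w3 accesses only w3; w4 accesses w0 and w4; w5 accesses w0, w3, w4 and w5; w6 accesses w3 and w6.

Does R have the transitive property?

Transitive: yes — every two-step R-path is closed by a direct edge.

Yes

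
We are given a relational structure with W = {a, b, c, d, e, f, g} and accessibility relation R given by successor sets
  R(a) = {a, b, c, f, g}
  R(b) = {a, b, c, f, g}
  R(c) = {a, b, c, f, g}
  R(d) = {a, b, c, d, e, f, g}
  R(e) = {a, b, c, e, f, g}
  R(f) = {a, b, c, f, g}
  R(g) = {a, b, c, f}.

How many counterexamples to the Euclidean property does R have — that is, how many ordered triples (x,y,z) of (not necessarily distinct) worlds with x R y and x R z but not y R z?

Enumerating: (a,g,g), (b,g,g), (c,g,g), (d,a,d), (d,a,e), (d,b,d), (d,b,e), (d,c,d), (d,c,e), (d,e,d), (d,f,d), (d,f,e), … and 10 more.
Total: 22.

22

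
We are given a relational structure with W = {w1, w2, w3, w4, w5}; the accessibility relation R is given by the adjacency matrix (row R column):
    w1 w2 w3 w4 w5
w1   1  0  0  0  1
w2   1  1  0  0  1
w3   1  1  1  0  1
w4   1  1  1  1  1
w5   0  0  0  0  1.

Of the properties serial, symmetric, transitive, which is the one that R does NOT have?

Serial: yes — every world has a successor (e.g. w1 R w1).
Symmetric: no — w1 R w5 but not w5 R w1.
Transitive: yes — every two-step R-path is closed by a direct edge.
Only symmetric fails.

symmetric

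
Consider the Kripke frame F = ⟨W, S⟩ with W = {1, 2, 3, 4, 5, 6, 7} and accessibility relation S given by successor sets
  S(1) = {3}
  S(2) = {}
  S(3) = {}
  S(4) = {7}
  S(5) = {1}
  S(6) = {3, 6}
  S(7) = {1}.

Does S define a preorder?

No

Reflexive: no — 1 is not related to itself.
Transitive: no — 4 S 7 and 7 S 1, but not 4 S 1.
So S is not a preorder.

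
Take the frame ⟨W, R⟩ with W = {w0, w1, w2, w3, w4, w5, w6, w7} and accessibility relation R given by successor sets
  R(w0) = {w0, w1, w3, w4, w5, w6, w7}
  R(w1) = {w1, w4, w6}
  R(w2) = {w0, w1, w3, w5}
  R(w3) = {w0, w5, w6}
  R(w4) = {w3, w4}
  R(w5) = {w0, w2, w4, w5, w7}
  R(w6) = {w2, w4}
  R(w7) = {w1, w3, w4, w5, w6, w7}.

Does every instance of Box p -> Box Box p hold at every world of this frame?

By correspondence theory, 4 is valid on a frame iff R is transitive.
Transitive: no — w0 R w5 and w5 R w2, but not w0 R w2.

No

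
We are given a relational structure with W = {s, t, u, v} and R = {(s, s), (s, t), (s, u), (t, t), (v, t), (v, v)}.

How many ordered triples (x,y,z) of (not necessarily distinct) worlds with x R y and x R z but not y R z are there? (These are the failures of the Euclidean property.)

Enumerating: (s,t,s), (s,t,u), (s,u,s), (s,u,t), (s,u,u), (v,t,v).

6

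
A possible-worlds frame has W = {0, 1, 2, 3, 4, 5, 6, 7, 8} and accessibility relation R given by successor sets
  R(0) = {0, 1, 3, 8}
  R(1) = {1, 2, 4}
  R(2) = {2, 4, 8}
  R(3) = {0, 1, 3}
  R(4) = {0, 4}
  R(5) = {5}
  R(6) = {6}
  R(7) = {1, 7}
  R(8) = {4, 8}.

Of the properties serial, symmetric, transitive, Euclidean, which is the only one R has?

Serial: yes — every world has a successor (e.g. 0 R 0).
Symmetric: no — 0 R 1 but not 1 R 0.
Transitive: no — 0 R 1 and 1 R 2, but not 0 R 2.
Euclidean: no — 0 R 1 and 0 R 3, but not 1 R 3.
Only serial holds.

serial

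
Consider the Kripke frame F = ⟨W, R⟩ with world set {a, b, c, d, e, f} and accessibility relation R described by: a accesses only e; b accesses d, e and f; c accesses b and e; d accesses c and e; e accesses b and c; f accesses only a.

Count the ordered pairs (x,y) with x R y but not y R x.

Enumerating: (a,e), (b,d), (b,f), (c,b), (d,c), (d,e), (f,a).

7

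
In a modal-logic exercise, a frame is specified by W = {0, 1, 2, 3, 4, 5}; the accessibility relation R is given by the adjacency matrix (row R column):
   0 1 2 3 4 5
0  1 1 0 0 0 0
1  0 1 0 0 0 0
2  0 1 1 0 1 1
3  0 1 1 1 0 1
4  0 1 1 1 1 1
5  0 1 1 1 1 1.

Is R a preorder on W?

Reflexive: yes — every world is R-related to itself.
Transitive: no — 2 R 4 and 4 R 3, but not 2 R 3.
So R is not a preorder.

No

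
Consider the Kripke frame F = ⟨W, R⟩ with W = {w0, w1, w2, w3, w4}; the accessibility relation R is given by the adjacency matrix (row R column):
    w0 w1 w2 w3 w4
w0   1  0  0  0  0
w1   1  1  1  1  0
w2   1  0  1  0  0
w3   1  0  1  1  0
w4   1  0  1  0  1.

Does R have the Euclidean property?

Euclidean: no — w1 R w0 and w1 R w2, but not w0 R w2.

No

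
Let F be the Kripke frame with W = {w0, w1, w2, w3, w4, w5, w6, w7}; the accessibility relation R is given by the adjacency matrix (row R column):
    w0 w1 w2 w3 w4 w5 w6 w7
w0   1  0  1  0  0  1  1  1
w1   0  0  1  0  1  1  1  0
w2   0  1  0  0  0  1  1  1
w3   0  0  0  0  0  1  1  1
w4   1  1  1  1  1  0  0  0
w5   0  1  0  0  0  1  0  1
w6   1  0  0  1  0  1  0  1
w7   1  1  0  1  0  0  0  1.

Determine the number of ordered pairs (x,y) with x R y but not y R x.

14

Enumerating: (w0,w2), (w0,w5), (w1,w6), (w2,w5), (w2,w6), (w2,w7), (w3,w5), (w4,w0), (w4,w2), (w4,w3), (w5,w7), (w6,w5), (w6,w7), (w7,w1).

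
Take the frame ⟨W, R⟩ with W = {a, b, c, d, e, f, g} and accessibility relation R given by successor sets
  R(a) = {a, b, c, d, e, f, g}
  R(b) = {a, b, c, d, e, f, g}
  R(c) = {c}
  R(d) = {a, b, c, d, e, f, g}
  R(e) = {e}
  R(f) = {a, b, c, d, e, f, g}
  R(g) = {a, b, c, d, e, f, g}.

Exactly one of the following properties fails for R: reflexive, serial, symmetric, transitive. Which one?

Reflexive: yes — every world is R-related to itself.
Serial: yes — every world has a successor (e.g. a R a).
Symmetric: no — a R c but not c R a.
Transitive: yes — every two-step R-path is closed by a direct edge.
Only symmetric fails.

symmetric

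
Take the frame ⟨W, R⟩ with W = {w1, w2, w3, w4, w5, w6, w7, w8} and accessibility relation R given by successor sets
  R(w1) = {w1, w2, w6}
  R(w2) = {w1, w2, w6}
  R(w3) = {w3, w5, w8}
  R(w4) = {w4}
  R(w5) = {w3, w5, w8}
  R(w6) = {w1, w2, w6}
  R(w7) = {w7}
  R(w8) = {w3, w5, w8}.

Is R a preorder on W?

Reflexive: yes — every world is R-related to itself.
Transitive: yes — every two-step R-path is closed by a direct edge.
So R is a preorder.

Yes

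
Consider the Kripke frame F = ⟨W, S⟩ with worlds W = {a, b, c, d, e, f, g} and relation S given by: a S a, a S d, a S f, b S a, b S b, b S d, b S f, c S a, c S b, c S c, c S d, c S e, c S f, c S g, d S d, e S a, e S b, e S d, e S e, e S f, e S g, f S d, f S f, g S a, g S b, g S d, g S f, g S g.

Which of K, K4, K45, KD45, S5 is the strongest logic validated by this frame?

K4

Transitive (axiom 4): yes — every two-step S-path is closed by a direct edge.
Euclidean (axiom 5): no — a S d and a S f, but not d S f.
Serial (axiom D): yes — every world has a successor (e.g. a S a).
Reflexive (axiom T): yes — every world is S-related to itself.
So F validates K, K4; K45 would additionally require S to be Euclidean. The strongest is K4.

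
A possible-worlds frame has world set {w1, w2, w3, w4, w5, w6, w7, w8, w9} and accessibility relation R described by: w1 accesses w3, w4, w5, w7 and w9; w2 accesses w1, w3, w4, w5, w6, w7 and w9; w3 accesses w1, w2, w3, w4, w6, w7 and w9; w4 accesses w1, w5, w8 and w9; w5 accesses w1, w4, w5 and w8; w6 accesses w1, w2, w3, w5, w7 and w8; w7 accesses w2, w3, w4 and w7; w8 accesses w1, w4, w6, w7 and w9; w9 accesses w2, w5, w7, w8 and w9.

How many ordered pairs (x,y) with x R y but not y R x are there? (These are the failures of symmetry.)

Enumerating: (w1,w7), (w1,w9), (w2,w1), (w2,w4), (w2,w5), (w3,w4), (w3,w9), (w4,w9), (w5,w8), (w6,w1), (w6,w5), (w6,w7), (w7,w4), (w8,w1), (w8,w7), (w9,w5), (w9,w7).

17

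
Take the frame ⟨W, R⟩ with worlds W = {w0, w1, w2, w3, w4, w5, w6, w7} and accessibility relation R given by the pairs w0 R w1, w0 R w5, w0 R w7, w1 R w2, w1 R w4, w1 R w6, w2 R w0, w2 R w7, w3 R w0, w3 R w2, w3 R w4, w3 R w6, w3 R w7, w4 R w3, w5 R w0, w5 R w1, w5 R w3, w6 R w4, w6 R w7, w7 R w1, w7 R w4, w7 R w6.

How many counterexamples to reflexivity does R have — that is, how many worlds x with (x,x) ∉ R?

Enumerating: w0, w1, w2, w3, w4, w5, w6, w7.

8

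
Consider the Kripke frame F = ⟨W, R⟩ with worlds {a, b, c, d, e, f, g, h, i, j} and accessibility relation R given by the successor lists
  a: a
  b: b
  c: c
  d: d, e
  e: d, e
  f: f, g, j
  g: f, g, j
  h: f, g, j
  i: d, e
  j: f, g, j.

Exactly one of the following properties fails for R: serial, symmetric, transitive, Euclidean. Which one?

Serial: yes — every world has a successor (e.g. a R a).
Symmetric: no — h R f but not f R h.
Transitive: yes — every two-step R-path is closed by a direct edge.
Euclidean: yes — any two successors of a common world are R-related.
Only symmetric fails.

symmetric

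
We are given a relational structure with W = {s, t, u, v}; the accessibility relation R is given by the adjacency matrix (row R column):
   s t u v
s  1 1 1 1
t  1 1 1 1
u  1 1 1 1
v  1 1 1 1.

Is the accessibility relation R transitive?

Transitive: yes — every two-step R-path is closed by a direct edge.

Yes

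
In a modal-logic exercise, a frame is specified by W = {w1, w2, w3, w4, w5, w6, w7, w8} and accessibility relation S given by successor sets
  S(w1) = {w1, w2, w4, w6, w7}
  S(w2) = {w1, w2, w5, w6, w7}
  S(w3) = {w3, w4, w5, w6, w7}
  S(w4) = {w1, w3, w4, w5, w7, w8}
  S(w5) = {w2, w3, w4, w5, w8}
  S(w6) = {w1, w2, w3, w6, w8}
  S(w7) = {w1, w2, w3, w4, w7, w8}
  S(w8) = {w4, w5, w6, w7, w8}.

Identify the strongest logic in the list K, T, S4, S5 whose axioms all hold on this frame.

Reflexive (axiom T): yes — every world is S-related to itself.
Transitive (axiom 4): no — w1 S w2 and w2 S w5, but not w1 S w5.
Euclidean (axiom 5): no — w1 S w2 and w1 S w4, but not w2 S w4.
So F validates K, T; S4 would additionally require S to be transitive. The strongest is T.

T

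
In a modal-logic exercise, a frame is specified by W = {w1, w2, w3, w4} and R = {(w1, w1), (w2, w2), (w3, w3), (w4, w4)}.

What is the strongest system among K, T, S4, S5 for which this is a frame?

Reflexive (axiom T): yes — every world is R-related to itself.
Transitive (axiom 4): yes — every two-step R-path is closed by a direct edge.
Euclidean (axiom 5): yes — any two successors of a common world are R-related.
So F validates K, T, S4, S5. The strongest is S5.

S5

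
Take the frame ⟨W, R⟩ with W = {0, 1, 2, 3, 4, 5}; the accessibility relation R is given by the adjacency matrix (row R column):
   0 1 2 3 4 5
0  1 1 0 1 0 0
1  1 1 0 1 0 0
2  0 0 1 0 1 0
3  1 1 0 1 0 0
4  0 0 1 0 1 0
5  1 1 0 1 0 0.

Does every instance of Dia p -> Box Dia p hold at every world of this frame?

By correspondence theory, 5 is valid on a frame iff R is Euclidean.
Euclidean: yes — any two successors of a common world are R-related.

Yes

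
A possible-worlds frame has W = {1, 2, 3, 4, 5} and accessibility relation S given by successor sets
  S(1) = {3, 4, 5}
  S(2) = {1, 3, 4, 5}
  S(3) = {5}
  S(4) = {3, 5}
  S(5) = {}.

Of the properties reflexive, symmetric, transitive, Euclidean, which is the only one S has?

Reflexive: no — 1 is not related to itself.
Symmetric: no — 1 S 3 but not 3 S 1.
Transitive: yes — every two-step S-path is closed by a direct edge.
Euclidean: no — 1 S 3 and 1 S 4, but not 3 S 4.
Only transitive holds.

transitive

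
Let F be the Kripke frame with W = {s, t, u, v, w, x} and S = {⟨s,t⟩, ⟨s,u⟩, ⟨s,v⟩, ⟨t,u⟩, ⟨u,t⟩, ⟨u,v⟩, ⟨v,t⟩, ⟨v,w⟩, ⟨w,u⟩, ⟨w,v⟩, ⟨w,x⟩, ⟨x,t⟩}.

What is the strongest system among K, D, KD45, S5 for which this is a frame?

Serial (axiom D): yes — every world has a successor (e.g. s S t).
Euclidean (axiom 5): no — s S t and s S v, but not t S v.
Transitive (axiom 4): no — s S v and v S w, but not s S w.
Reflexive (axiom T): no — s is not related to itself.
So F validates K, D; KD45 would additionally require S to be Euclidean and transitive. The strongest is D.

D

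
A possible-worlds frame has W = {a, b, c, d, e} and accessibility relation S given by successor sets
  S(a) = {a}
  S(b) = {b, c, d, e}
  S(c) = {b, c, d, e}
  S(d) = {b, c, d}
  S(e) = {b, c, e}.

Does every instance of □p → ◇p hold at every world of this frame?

By correspondence theory, D is valid on a frame iff S is serial.
Serial: yes — every world has a successor (e.g. a S a).

Yes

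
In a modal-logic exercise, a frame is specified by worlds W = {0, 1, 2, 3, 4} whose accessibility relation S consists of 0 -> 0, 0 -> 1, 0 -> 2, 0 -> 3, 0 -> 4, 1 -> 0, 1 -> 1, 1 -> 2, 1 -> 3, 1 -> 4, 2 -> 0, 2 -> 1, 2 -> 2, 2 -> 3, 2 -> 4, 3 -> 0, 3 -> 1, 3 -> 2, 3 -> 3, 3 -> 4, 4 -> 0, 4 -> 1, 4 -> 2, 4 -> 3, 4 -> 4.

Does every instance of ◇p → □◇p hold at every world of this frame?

The schema 5 characterises exactly the Euclidean frames.
Euclidean: yes — any two successors of a common world are S-related.

Yes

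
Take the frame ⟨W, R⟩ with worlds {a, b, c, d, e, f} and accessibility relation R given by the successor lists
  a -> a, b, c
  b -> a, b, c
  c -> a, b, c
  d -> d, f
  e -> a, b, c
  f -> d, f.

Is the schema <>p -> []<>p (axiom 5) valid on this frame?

By correspondence theory, 5 is valid on a frame iff R is Euclidean.
Euclidean: yes — any two successors of a common world are R-related.

Yes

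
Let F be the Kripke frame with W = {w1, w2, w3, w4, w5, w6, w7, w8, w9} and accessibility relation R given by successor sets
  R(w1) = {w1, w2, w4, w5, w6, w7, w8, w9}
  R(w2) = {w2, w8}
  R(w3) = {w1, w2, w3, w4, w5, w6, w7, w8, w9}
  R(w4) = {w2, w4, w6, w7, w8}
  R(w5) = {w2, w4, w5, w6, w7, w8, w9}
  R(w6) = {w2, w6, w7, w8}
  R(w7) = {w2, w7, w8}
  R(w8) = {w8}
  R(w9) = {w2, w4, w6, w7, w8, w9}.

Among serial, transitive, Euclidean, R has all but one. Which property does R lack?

Euclidean

Serial: yes — every world has a successor (e.g. w1 R w1).
Transitive: yes — every two-step R-path is closed by a direct edge.
Euclidean: no — w1 R w2 and w1 R w4, but not w2 R w4.
Only Euclidean fails.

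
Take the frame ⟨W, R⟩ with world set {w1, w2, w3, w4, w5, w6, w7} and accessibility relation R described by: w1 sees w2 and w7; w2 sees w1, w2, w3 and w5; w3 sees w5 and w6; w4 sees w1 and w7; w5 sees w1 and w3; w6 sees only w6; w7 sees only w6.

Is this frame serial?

Serial: yes — every world has a successor (e.g. w1 R w2).

Yes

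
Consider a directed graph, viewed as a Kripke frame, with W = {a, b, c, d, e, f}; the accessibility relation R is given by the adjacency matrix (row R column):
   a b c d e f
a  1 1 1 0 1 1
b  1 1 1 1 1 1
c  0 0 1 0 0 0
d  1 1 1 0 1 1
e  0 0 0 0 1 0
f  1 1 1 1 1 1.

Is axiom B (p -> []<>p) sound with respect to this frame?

The schema B characterises exactly the symmetric frames.
Symmetric: no — a R c but not c R a.

No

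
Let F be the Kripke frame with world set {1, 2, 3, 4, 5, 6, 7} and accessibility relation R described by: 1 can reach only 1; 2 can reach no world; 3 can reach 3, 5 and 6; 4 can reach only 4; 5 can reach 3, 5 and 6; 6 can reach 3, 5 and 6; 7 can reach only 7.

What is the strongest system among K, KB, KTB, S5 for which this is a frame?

Symmetric (axiom B): yes — every pair in R has its reverse in R.
Reflexive (axiom T): no — 2 is not related to itself.
Euclidean (axiom 5): yes — any two successors of a common world are R-related.
So F validates K, KB; KTB would additionally require R to be reflexive. The strongest is KB.

KB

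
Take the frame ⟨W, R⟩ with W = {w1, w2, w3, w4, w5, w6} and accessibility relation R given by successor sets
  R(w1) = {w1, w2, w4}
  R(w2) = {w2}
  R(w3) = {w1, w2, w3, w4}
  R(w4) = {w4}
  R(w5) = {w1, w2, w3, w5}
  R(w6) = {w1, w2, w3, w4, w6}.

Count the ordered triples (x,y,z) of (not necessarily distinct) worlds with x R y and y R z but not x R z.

2

Enumerating: (w5,w1,w4), (w5,w3,w4).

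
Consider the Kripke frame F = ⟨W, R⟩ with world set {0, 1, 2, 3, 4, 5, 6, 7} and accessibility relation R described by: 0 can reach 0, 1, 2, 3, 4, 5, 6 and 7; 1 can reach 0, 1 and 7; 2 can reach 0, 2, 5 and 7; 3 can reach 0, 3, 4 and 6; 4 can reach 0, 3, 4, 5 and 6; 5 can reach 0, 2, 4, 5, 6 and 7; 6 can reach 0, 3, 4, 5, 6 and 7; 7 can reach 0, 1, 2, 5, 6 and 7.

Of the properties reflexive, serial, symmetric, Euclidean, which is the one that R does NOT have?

Reflexive: yes — every world is R-related to itself.
Serial: yes — every world has a successor (e.g. 0 R 0).
Symmetric: yes — every pair in R has its reverse in R.
Euclidean: no — 0 R 1 and 0 R 2, but not 1 R 2.
Only Euclidean fails.

Euclidean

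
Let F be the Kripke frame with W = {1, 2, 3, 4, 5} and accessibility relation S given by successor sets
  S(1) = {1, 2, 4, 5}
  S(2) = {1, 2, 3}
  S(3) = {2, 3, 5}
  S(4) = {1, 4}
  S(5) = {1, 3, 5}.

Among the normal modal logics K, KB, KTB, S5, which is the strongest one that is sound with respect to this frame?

Symmetric (axiom B): yes — every pair in S has its reverse in S.
Reflexive (axiom T): yes — every world is S-related to itself.
Euclidean (axiom 5): no — 1 S 2 and 1 S 4, but not 2 S 4.
So F validates K, KB, KTB; S5 would additionally require S to be Euclidean. The strongest is KTB.

KTB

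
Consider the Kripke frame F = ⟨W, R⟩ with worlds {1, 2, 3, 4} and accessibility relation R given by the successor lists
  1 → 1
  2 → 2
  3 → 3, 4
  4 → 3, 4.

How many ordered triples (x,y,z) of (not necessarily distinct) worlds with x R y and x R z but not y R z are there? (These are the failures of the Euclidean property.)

0

R is Euclidean; there are no such tuples.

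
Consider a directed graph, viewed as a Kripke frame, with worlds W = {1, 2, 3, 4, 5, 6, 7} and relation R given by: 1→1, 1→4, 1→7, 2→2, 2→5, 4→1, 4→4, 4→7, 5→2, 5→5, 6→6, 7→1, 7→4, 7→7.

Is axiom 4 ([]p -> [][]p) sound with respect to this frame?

Axiom 4 corresponds to the accessibility relation being transitive.
Transitive: yes — every two-step R-path is closed by a direct edge.

Yes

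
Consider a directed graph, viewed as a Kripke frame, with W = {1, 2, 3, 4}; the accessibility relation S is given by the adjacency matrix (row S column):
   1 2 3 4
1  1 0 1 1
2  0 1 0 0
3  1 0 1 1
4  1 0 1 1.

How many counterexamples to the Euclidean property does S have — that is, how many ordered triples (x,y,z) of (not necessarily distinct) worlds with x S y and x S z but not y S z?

0

S is Euclidean; there are no such tuples.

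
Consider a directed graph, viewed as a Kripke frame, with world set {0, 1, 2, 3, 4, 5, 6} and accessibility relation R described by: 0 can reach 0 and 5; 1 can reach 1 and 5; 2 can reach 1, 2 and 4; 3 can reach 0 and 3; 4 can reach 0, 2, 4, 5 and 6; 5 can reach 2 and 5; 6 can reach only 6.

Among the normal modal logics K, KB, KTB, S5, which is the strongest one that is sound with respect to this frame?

Symmetric (axiom B): no — 0 R 5 but not 5 R 0.
Reflexive (axiom T): yes — every world is R-related to itself.
Euclidean (axiom 5): no — 2 R 1 and 2 R 4, but not 1 R 4.
So F validates K; KB would additionally require R to be symmetric. The strongest is K.

K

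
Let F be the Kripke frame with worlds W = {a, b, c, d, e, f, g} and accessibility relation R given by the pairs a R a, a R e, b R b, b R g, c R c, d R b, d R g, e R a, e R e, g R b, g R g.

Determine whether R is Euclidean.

Euclidean: yes — any two successors of a common world are R-related.

Yes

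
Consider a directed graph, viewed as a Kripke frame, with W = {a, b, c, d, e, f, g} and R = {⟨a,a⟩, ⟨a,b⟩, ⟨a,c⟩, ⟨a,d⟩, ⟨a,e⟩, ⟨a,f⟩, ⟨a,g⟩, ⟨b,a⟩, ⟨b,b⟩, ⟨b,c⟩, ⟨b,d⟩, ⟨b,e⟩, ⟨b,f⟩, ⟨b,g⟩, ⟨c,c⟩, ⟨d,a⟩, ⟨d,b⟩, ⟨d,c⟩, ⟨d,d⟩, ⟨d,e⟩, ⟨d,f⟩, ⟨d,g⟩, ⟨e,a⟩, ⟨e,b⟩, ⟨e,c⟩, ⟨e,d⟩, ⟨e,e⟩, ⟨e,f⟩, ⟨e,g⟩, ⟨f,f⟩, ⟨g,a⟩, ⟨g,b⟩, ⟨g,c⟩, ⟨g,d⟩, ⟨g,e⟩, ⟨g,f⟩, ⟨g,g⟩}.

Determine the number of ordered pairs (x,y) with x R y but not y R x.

Enumerating: (a,c), (a,f), (b,c), (b,f), (d,c), (d,f), (e,c), (e,f), (g,c), (g,f).

10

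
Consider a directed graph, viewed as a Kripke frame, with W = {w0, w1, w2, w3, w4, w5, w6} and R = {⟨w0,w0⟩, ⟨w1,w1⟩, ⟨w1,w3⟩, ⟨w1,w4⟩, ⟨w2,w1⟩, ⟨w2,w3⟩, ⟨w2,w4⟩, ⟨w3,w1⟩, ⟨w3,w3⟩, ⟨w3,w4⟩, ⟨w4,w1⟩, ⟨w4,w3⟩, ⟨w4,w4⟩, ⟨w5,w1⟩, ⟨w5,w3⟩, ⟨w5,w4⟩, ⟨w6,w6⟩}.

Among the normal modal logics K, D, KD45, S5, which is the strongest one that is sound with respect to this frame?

Serial (axiom D): yes — every world has a successor (e.g. w0 R w0).
Euclidean (axiom 5): yes — any two successors of a common world are R-related.
Transitive (axiom 4): yes — every two-step R-path is closed by a direct edge.
Reflexive (axiom T): no — w2 is not related to itself.
So F validates K, D, KD45; S5 would additionally require R to be reflexive. The strongest is KD45.

KD45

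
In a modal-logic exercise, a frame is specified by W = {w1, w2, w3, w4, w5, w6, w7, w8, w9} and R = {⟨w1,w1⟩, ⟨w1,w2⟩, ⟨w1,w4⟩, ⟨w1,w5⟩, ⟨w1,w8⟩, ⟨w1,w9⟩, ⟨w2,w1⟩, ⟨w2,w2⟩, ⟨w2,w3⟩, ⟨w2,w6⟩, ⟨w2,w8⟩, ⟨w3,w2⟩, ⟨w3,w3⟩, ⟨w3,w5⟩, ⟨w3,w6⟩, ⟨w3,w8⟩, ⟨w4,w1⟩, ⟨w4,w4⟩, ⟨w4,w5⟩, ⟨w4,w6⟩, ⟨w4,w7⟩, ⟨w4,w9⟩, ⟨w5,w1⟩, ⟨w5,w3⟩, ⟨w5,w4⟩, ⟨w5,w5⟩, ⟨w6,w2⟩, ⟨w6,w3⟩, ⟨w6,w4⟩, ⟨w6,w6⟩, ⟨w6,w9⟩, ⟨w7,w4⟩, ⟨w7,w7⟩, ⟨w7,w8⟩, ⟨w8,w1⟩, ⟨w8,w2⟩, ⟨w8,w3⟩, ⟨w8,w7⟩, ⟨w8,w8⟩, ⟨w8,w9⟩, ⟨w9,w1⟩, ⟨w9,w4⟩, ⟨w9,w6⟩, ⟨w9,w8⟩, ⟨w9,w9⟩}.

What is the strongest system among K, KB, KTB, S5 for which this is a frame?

KTB

Symmetric (axiom B): yes — every pair in R has its reverse in R.
Reflexive (axiom T): yes — every world is R-related to itself.
Euclidean (axiom 5): no — w1 R w2 and w1 R w4, but not w2 R w4.
So F validates K, KB, KTB; S5 would additionally require R to be Euclidean. The strongest is KTB.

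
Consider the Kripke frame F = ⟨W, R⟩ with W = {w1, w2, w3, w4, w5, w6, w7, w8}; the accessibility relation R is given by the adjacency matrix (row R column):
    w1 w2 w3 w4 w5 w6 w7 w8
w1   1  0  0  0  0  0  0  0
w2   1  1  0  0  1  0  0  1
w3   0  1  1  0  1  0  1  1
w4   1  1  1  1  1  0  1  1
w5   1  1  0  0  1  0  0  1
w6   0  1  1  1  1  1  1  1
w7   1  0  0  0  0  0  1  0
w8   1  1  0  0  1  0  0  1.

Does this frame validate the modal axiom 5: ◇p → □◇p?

No

The schema 5 characterises exactly the Euclidean frames.
Euclidean: no — w2 R w1 and w2 R w5, but not w1 R w5.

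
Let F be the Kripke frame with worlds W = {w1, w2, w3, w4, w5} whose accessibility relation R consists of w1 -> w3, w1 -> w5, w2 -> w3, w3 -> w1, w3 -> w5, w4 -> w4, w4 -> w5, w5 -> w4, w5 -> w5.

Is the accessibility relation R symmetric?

Symmetric: no — w1 R w5 but not w5 R w1.

No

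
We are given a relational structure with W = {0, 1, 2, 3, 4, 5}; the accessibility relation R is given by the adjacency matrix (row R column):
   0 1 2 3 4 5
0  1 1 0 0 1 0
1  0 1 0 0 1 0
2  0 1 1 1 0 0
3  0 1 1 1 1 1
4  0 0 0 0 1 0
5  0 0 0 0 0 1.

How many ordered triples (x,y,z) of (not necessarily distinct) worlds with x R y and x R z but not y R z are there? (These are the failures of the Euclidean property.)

19

Enumerating: (0,1,0), (0,4,0), (0,4,1), (1,4,1), (2,1,2), (2,1,3), (3,1,2), (3,1,3), (3,1,5), (3,2,4), (3,2,5), (3,4,1), … and 7 more.
Total: 19.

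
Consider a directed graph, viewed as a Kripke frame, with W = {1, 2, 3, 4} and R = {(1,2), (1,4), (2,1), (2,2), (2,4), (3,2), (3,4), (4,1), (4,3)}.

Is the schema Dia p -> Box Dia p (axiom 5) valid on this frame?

By correspondence theory, 5 is valid on a frame iff R is Euclidean.
Euclidean: no — 1 R 4 and 1 R 2, but not 4 R 2.

No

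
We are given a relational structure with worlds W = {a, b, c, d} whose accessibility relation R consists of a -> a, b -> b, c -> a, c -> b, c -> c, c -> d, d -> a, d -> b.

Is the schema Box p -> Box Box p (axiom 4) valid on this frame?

Yes

Axiom 4 corresponds to the accessibility relation being transitive.
Transitive: yes — every two-step R-path is closed by a direct edge.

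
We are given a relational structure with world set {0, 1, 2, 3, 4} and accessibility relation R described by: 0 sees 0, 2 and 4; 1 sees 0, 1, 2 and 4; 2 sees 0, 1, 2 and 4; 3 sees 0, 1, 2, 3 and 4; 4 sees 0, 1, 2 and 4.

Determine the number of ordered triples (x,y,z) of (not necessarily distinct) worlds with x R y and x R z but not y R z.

Enumerating: (1,0,1), (2,0,1), (3,0,1), (3,0,3), (3,1,3), (3,2,3), (3,4,3), (4,0,1).

8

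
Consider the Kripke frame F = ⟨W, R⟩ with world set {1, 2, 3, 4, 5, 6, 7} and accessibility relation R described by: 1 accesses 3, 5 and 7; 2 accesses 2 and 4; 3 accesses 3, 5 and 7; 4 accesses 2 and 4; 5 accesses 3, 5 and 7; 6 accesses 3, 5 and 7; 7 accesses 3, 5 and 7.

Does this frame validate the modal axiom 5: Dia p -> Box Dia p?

Yes

Axiom 5 corresponds to the accessibility relation being Euclidean.
Euclidean: yes — any two successors of a common world are R-related.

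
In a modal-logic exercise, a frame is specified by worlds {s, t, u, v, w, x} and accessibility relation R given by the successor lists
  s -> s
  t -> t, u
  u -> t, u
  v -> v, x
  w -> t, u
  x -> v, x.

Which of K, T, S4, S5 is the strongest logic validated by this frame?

K

Reflexive (axiom T): no — w is not related to itself.
Transitive (axiom 4): yes — every two-step R-path is closed by a direct edge.
Euclidean (axiom 5): yes — any two successors of a common world are R-related.
So F validates K; T would additionally require R to be reflexive. The strongest is K.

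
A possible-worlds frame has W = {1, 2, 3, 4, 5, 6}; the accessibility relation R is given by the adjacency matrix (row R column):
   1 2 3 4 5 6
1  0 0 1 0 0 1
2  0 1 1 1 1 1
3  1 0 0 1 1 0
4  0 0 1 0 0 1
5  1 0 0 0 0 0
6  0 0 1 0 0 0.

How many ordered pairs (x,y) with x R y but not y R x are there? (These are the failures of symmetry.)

9

Enumerating: (1,6), (2,3), (2,4), (2,5), (2,6), (3,5), (4,6), (5,1), (6,3).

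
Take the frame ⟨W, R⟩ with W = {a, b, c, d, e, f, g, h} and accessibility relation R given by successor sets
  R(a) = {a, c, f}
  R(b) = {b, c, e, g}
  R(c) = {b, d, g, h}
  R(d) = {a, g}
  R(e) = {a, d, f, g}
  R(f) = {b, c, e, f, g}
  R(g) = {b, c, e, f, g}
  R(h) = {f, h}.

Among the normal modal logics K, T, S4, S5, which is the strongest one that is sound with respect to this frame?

Reflexive (axiom T): no — c is not related to itself.
Transitive (axiom 4): no — a R c and c R b, but not a R b.
Euclidean (axiom 5): no — a R c and a R f, but not c R f.
So F validates K; T would additionally require R to be reflexive. The strongest is K.

K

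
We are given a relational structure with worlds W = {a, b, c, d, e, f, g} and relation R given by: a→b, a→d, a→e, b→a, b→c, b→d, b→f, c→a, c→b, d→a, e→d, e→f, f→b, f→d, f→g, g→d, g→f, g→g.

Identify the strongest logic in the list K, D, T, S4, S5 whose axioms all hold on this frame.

Serial (axiom D): yes — every world has a successor (e.g. a R b).
Reflexive (axiom T): no — a is not related to itself.
Transitive (axiom 4): no — a R b and b R c, but not a R c.
Euclidean (axiom 5): no — a R b and a R e, but not b R e.
So F validates K, D; T would additionally require R to be reflexive. The strongest is D.

D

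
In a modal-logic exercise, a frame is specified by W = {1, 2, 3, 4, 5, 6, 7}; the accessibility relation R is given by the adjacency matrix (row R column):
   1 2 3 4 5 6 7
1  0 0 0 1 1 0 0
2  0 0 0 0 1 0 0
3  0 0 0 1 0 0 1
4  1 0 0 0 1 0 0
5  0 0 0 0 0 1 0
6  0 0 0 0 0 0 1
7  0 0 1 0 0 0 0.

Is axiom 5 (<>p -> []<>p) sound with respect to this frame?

No

Axiom 5 corresponds to the accessibility relation being Euclidean.
Euclidean: no — 1 R 5 and 1 R 4, but not 5 R 4.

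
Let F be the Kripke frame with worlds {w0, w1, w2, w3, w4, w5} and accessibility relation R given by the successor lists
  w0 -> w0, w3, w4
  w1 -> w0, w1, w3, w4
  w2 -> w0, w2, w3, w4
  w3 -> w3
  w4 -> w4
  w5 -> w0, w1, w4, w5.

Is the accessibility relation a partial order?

Reflexive: yes — every world is R-related to itself.
Transitive: no — w5 R w0 and w0 R w3, but not w5 R w3.
Antisymmetric: yes — no distinct pair is related both ways.
So R is not a partial order.

No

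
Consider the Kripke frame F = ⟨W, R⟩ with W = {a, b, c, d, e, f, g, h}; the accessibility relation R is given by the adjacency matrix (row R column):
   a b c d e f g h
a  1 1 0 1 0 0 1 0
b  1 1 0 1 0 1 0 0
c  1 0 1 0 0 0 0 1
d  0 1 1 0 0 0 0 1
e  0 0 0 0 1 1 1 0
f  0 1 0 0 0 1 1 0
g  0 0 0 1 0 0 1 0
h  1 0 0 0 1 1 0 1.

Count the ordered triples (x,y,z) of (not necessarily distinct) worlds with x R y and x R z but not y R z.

36

Enumerating: (a,b,g), (a,d,a), (a,d,d), (a,d,g), (a,g,a), (a,g,b), (b,a,f), (b,d,a), (b,d,d), (b,d,f), (b,f,a), (b,f,d), … and 24 more.
Total: 36.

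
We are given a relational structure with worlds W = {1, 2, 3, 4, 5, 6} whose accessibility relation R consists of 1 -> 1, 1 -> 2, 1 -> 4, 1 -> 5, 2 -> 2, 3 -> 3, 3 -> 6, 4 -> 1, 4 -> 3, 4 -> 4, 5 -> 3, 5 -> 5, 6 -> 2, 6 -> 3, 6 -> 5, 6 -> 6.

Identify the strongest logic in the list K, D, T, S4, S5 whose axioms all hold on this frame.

Serial (axiom D): yes — every world has a successor (e.g. 1 R 1).
Reflexive (axiom T): yes — every world is R-related to itself.
Transitive (axiom 4): no — 1 R 4 and 4 R 3, but not 1 R 3.
Euclidean (axiom 5): no — 1 R 2 and 1 R 4, but not 2 R 4.
So F validates K, D, T; S4 would additionally require R to be transitive. The strongest is T.

T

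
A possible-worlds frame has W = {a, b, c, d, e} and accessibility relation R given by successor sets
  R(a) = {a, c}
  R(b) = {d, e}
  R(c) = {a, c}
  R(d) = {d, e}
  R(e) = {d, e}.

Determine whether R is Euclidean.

Yes

Euclidean: yes — any two successors of a common world are R-related.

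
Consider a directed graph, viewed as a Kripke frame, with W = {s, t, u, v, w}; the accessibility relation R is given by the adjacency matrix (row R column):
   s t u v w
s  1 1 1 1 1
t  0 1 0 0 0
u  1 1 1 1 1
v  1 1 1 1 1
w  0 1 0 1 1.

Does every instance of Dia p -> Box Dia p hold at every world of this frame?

No

Axiom 5 corresponds to the accessibility relation being Euclidean.
Euclidean: no — s R t and s R u, but not t R u.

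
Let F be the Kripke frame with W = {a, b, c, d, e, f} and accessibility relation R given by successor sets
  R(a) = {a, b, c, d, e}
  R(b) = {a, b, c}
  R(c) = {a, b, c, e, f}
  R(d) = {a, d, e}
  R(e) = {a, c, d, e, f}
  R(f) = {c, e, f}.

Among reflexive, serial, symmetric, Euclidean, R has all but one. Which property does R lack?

Reflexive: yes — every world is R-related to itself.
Serial: yes — every world has a successor (e.g. a R a).
Symmetric: yes — every pair in R has its reverse in R.
Euclidean: no — a R b and a R d, but not b R d.
Only Euclidean fails.

Euclidean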